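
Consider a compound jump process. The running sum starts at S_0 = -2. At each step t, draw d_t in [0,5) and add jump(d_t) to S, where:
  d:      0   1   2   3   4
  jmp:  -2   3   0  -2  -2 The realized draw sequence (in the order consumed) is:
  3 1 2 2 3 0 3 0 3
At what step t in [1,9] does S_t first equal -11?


9

t=0: S=-2, d=3, jump=-2, S_1=-4
t=1: S=-4, d=1, jump=3, S_2=-1
t=2: S=-1, d=2, jump=0, S_3=-1
t=3: S=-1, d=2, jump=0, S_4=-1
t=4: S=-1, d=3, jump=-2, S_5=-3
t=5: S=-3, d=0, jump=-2, S_6=-5
t=6: S=-5, d=3, jump=-2, S_7=-7
t=7: S=-7, d=0, jump=-2, S_8=-9
t=8: S=-9, d=3, jump=-2, S_9=-11


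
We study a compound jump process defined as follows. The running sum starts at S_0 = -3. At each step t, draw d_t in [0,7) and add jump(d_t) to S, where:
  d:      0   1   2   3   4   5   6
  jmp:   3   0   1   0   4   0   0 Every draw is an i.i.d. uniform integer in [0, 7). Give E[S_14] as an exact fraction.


13

Outcome values over d=0..6: [3, 0, 1, 0, 4, 0, 0]
Σy = 8, Σy² = 26, M = 7
μ = 8/7 = 8/7,  σ² = 26/7 − (8/7)² = 118/49
E[S_14] = -3 + 14·(8/7) = 13


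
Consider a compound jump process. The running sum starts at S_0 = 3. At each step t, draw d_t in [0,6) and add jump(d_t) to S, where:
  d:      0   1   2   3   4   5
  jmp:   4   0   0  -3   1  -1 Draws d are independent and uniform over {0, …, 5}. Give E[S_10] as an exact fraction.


Outcome values over d=0..5: [4, 0, 0, -3, 1, -1]
Σy = 1, Σy² = 27, M = 6
μ = 1/6 = 1/6,  σ² = 27/6 − (1/6)² = 161/36
E[S_10] = 3 + 10·(1/6) = 14/3

14/3


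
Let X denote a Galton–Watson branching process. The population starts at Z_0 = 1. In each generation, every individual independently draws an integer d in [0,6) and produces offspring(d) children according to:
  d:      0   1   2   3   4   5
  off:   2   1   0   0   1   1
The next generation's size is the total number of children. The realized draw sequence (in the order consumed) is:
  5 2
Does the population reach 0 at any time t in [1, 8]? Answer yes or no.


gen 0: Z_0=1, draws=[5], offspring=[1], Z_1=1
gen 1: Z_1=1, draws=[2], offspring=[0], Z_2=0
gen 2: Z_2=0, draws=[], offspring=[], Z_3=0
gen 3: Z_3=0, draws=[], offspring=[], Z_4=0
gen 4: Z_4=0, draws=[], offspring=[], Z_5=0
gen 5: Z_5=0, draws=[], offspring=[], Z_6=0
gen 6: Z_6=0, draws=[], offspring=[], Z_7=0
gen 7: Z_7=0, draws=[], offspring=[], Z_8=0

yes


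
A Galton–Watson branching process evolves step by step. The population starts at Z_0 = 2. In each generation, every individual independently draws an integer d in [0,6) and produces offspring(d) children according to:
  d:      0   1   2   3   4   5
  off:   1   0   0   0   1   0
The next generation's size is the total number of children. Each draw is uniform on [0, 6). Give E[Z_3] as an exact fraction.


Outcome values over d=0..5: [1, 0, 0, 0, 1, 0]
Σy = 2, Σy² = 2, M = 6
μ = 2/6 = 1/3,  σ² = 2/6 − (1/3)² = 2/9
E[Z_0] = 2
E[Z_1] = 1/3·E[Z_0] = 2/3
E[Z_2] = 1/3·E[Z_1] = 2/9
E[Z_3] = 1/3·E[Z_2] = 2/27

2/27


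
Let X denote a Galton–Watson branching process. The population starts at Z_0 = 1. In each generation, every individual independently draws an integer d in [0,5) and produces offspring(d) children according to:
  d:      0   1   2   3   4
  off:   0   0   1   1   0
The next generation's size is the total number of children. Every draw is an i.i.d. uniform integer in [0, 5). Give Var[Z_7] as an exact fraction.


Outcome values over d=0..4: [0, 0, 1, 1, 0]
Σy = 2, Σy² = 2, M = 5
μ = 2/5 = 2/5,  σ² = 2/5 − (2/5)² = 6/25
V_0 = 0, E_0 = 1
V_1 = 6/25·E_0 + (2/5)²·V_0 = 6/25;  E_1 = 2/5
V_2 = 6/25·E_1 + (2/5)²·V_1 = 84/625;  E_2 = 4/25
V_3 = 6/25·E_2 + (2/5)²·V_2 = 936/15625;  E_3 = 8/125
V_4 = 6/25·E_3 + (2/5)²·V_3 = 9744/390625;  E_4 = 16/625
V_5 = 6/25·E_4 + (2/5)²·V_4 = 98976/9765625;  E_5 = 32/3125
V_6 = 6/25·E_5 + (2/5)²·V_5 = 995904/244140625;  E_6 = 64/15625
V_7 = 6/25·E_6 + (2/5)²·V_6 = 9983616/6103515625;  E_7 = 128/78125

9983616/6103515625


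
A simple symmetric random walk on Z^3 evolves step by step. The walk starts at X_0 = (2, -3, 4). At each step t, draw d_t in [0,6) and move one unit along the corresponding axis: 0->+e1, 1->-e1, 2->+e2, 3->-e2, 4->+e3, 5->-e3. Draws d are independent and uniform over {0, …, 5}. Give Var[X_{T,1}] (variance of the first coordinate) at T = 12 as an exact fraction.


Outcome values over d=0..5: [1, -1, 0, 0, 0, 0]
Σy = 0, Σy² = 2, M = 6
μ = 0/6 = 0,  σ² = 2/6 − (0)² = 1/3
Independent increments: Var[X_12] = 12·σ² = 12·(1/3) = 4

4


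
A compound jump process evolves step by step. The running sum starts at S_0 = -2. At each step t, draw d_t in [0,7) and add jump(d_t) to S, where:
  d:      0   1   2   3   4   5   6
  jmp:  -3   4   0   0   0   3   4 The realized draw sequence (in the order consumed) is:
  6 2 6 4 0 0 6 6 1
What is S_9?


12

t=0: S=-2, d=6, jump=4, S_1=2
t=1: S=2, d=2, jump=0, S_2=2
t=2: S=2, d=6, jump=4, S_3=6
t=3: S=6, d=4, jump=0, S_4=6
t=4: S=6, d=0, jump=-3, S_5=3
t=5: S=3, d=0, jump=-3, S_6=0
t=6: S=0, d=6, jump=4, S_7=4
t=7: S=4, d=6, jump=4, S_8=8
t=8: S=8, d=1, jump=4, S_9=12


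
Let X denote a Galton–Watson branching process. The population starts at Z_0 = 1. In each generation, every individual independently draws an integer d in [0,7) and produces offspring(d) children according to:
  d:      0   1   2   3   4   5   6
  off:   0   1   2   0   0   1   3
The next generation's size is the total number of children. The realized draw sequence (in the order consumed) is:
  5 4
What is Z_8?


0

gen 0: Z_0=1, draws=[5], offspring=[1], Z_1=1
gen 1: Z_1=1, draws=[4], offspring=[0], Z_2=0
gen 2: Z_2=0, draws=[], offspring=[], Z_3=0
gen 3: Z_3=0, draws=[], offspring=[], Z_4=0
gen 4: Z_4=0, draws=[], offspring=[], Z_5=0
gen 5: Z_5=0, draws=[], offspring=[], Z_6=0
gen 6: Z_6=0, draws=[], offspring=[], Z_7=0
gen 7: Z_7=0, draws=[], offspring=[], Z_8=0


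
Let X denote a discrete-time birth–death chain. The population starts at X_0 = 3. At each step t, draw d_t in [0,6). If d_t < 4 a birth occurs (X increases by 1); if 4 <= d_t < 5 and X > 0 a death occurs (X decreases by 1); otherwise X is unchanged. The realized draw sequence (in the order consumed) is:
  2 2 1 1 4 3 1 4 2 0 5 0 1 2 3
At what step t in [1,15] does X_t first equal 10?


12

t=0: X=3, d=2 → birth, X_1=4
t=1: X=4, d=2 → birth, X_2=5
t=2: X=5, d=1 → birth, X_3=6
t=3: X=6, d=1 → birth, X_4=7
t=4: X=7, d=4 → death, X_5=6
t=5: X=6, d=3 → birth, X_6=7
t=6: X=7, d=1 → birth, X_7=8
t=7: X=8, d=4 → death, X_8=7
t=8: X=7, d=2 → birth, X_9=8
t=9: X=8, d=0 → birth, X_10=9
t=10: X=9, d=5 → hold, X_11=9
t=11: X=9, d=0 → birth, X_12=10
t=12: X=10, d=1 → birth, X_13=11
t=13: X=11, d=2 → birth, X_14=12
t=14: X=12, d=3 → birth, X_15=13


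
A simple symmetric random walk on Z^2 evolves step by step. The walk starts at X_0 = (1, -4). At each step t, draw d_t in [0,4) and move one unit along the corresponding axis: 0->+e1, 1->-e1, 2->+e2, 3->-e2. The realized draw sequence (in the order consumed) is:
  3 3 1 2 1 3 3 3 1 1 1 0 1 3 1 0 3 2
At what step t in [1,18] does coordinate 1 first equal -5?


t=0: X=(1, -4), d=3 → -e2, X_1=(1, -5)
t=1: X=(1, -5), d=3 → -e2, X_2=(1, -6)
t=2: X=(1, -6), d=1 → -e1, X_3=(0, -6)
t=3: X=(0, -6), d=2 → +e2, X_4=(0, -5)
t=4: X=(0, -5), d=1 → -e1, X_5=(-1, -5)
t=5: X=(-1, -5), d=3 → -e2, X_6=(-1, -6)
t=6: X=(-1, -6), d=3 → -e2, X_7=(-1, -7)
t=7: X=(-1, -7), d=3 → -e2, X_8=(-1, -8)
t=8: X=(-1, -8), d=1 → -e1, X_9=(-2, -8)
t=9: X=(-2, -8), d=1 → -e1, X_10=(-3, -8)
t=10: X=(-3, -8), d=1 → -e1, X_11=(-4, -8)
t=11: X=(-4, -8), d=0 → +e1, X_12=(-3, -8)
t=12: X=(-3, -8), d=1 → -e1, X_13=(-4, -8)
t=13: X=(-4, -8), d=3 → -e2, X_14=(-4, -9)
t=14: X=(-4, -9), d=1 → -e1, X_15=(-5, -9)
t=15: X=(-5, -9), d=0 → +e1, X_16=(-4, -9)
t=16: X=(-4, -9), d=3 → -e2, X_17=(-4, -10)
t=17: X=(-4, -10), d=2 → +e2, X_18=(-4, -9)

15


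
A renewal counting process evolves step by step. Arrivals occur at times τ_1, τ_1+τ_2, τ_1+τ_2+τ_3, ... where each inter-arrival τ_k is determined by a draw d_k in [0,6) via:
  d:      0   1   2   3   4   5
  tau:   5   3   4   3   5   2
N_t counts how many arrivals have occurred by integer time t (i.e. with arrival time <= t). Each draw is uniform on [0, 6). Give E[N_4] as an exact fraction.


Inter-arrival values over d=0..5: [5, 3, 4, 3, 5, 2]
Each d has probability 1/6, so the pmf of τ is: f(2) = 1/6, f(3) = 1/3, f(4) = 1/6, f(5) = 1/3
Renewal equation for m(n) = E[N_n]: condition on τ_1 = k (if k <= n, one arrival plus a fresh copy on the remaining n−k steps): m(n) = F(n) + Σ_{k<=n} f(k)·m(n−k), where F(n) = P(τ <= n) and m(0) = 0
m(1) = F(1) = 0
m(2) = F(2) = 1/6
m(3) = F(3) = 1/2
m(4) = F(4) + f(2)·m(2) = 2/3 + 1/6·1/6 = 25/36
E[N_4] = m(4) = 25/36

25/36


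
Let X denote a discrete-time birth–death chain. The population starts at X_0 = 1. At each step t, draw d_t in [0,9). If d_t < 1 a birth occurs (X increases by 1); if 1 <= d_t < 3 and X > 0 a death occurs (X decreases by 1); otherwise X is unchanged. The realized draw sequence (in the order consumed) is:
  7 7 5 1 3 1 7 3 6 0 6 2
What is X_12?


0

t=0: X=1, d=7 → hold, X_1=1
t=1: X=1, d=7 → hold, X_2=1
t=2: X=1, d=5 → hold, X_3=1
t=3: X=1, d=1 → death, X_4=0
t=4: X=0, d=3 → hold, X_5=0
t=5: X=0, d=1 → hold, X_6=0
t=6: X=0, d=7 → hold, X_7=0
t=7: X=0, d=3 → hold, X_8=0
t=8: X=0, d=6 → hold, X_9=0
t=9: X=0, d=0 → birth, X_10=1
t=10: X=1, d=6 → hold, X_11=1
t=11: X=1, d=2 → death, X_12=0


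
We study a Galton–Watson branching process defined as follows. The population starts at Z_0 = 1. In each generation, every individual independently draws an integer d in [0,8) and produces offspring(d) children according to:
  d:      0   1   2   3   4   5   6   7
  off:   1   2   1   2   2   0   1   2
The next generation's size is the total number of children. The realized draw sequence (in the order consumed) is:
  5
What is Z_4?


0

gen 0: Z_0=1, draws=[5], offspring=[0], Z_1=0
gen 1: Z_1=0, draws=[], offspring=[], Z_2=0
gen 2: Z_2=0, draws=[], offspring=[], Z_3=0
gen 3: Z_3=0, draws=[], offspring=[], Z_4=0


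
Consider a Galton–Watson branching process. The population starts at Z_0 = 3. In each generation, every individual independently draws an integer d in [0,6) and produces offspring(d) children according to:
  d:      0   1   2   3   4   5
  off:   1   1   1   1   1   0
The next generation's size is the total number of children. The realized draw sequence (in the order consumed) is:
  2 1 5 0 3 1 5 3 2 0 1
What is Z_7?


1

gen 0: Z_0=3, draws=[2, 1, 5], offspring=[1, 1, 0], Z_1=2
gen 1: Z_1=2, draws=[0, 3], offspring=[1, 1], Z_2=2
gen 2: Z_2=2, draws=[1, 5], offspring=[1, 0], Z_3=1
gen 3: Z_3=1, draws=[3], offspring=[1], Z_4=1
gen 4: Z_4=1, draws=[2], offspring=[1], Z_5=1
gen 5: Z_5=1, draws=[0], offspring=[1], Z_6=1
gen 6: Z_6=1, draws=[1], offspring=[1], Z_7=1


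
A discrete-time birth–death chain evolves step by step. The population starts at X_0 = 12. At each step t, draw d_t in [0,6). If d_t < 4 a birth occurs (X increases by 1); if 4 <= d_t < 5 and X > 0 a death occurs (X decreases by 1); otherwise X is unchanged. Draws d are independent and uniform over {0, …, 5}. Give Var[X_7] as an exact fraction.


X can drop by at most 1 per step and X_0 = 12 > T = 7, so X_t >= 12 − t >= 5 > 0 for every t <= 7: the floor at 0 (the 'and X > 0' condition) never binds. Hence X_7 = X_0 + Σ_{t<7} Y_t with i.i.d. increments Y_t = y(d_t) ∈ {+1, −1, 0}.
Outcome values over d=0..5: [1, 1, 1, 1, -1, 0]
Σy = 3, Σy² = 5, M = 6
μ = 3/6 = 1/2,  σ² = 5/6 − (1/2)² = 7/12
Independent increments: Var[X_7] = 7·σ² = 7·(7/12) = 49/12

49/12


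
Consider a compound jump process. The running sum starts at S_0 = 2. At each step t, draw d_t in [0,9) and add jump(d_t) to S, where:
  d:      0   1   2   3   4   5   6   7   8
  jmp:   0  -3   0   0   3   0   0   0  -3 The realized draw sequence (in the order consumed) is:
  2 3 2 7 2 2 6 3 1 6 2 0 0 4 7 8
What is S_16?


-1

t=0: S=2, d=2, jump=0, S_1=2
t=1: S=2, d=3, jump=0, S_2=2
t=2: S=2, d=2, jump=0, S_3=2
t=3: S=2, d=7, jump=0, S_4=2
t=4: S=2, d=2, jump=0, S_5=2
t=5: S=2, d=2, jump=0, S_6=2
t=6: S=2, d=6, jump=0, S_7=2
t=7: S=2, d=3, jump=0, S_8=2
t=8: S=2, d=1, jump=-3, S_9=-1
t=9: S=-1, d=6, jump=0, S_10=-1
t=10: S=-1, d=2, jump=0, S_11=-1
t=11: S=-1, d=0, jump=0, S_12=-1
t=12: S=-1, d=0, jump=0, S_13=-1
t=13: S=-1, d=4, jump=3, S_14=2
t=14: S=2, d=7, jump=0, S_15=2
t=15: S=2, d=8, jump=-3, S_16=-1


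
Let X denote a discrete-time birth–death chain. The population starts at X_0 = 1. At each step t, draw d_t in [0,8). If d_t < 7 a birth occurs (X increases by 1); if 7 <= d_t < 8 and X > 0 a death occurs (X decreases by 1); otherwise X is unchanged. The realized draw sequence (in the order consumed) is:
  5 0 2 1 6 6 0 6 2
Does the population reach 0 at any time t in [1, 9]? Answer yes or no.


no

t=0: X=1, d=5 → birth, X_1=2
t=1: X=2, d=0 → birth, X_2=3
t=2: X=3, d=2 → birth, X_3=4
t=3: X=4, d=1 → birth, X_4=5
t=4: X=5, d=6 → birth, X_5=6
t=5: X=6, d=6 → birth, X_6=7
t=6: X=7, d=0 → birth, X_7=8
t=7: X=8, d=6 → birth, X_8=9
t=8: X=9, d=2 → birth, X_9=10


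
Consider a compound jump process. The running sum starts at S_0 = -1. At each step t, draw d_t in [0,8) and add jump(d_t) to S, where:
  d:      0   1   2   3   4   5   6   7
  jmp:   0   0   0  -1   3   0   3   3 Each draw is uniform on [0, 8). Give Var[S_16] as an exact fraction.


Outcome values over d=0..7: [0, 0, 0, -1, 3, 0, 3, 3]
Σy = 8, Σy² = 28, M = 8
μ = 8/8 = 1,  σ² = 28/8 − (1)² = 5/2
Independent increments: Var[S_16] = 16·σ² = 16·(5/2) = 40

40


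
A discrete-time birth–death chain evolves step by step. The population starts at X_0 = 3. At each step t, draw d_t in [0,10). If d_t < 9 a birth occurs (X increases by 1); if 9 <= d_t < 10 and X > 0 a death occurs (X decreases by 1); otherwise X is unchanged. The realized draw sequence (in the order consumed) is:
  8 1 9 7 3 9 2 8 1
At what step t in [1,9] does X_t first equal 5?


t=0: X=3, d=8 → birth, X_1=4
t=1: X=4, d=1 → birth, X_2=5
t=2: X=5, d=9 → death, X_3=4
t=3: X=4, d=7 → birth, X_4=5
t=4: X=5, d=3 → birth, X_5=6
t=5: X=6, d=9 → death, X_6=5
t=6: X=5, d=2 → birth, X_7=6
t=7: X=6, d=8 → birth, X_8=7
t=8: X=7, d=1 → birth, X_9=8

2


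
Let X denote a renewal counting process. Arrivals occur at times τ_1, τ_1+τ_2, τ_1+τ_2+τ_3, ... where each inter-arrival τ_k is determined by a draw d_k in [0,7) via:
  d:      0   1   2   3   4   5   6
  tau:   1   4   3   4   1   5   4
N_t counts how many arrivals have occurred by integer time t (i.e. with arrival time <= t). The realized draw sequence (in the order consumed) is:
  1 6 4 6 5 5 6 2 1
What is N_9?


3

draw d_1=1: τ_1=4, arrival time A_1=4
draw d_2=6: τ_2=4, arrival time A_2=8
draw d_3=4: τ_3=1, arrival time A_3=9
draw d_4=6: τ_4=4, arrival time A_4=13
draw d_5=5: τ_5=5, arrival time A_5=18
draw d_6=5: τ_6=5, arrival time A_6=23
draw d_7=6: τ_7=4, arrival time A_7=27
draw d_8=2: τ_8=3, arrival time A_8=30
draw d_9=1: τ_9=4, arrival time A_9=34
N_t over t=0..9: 0:0 1:0 2:0 3:0 4:1 5:1 6:1 7:1 8:2 9:3


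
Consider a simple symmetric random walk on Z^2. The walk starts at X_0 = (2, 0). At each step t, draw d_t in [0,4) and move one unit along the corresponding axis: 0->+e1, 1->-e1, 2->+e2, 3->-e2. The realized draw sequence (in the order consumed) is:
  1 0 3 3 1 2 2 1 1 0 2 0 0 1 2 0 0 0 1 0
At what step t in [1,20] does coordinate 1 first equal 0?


t=0: X=(2, 0), d=1 → -e1, X_1=(1, 0)
t=1: X=(1, 0), d=0 → +e1, X_2=(2, 0)
t=2: X=(2, 0), d=3 → -e2, X_3=(2, -1)
t=3: X=(2, -1), d=3 → -e2, X_4=(2, -2)
t=4: X=(2, -2), d=1 → -e1, X_5=(1, -2)
t=5: X=(1, -2), d=2 → +e2, X_6=(1, -1)
t=6: X=(1, -1), d=2 → +e2, X_7=(1, 0)
t=7: X=(1, 0), d=1 → -e1, X_8=(0, 0)
t=8: X=(0, 0), d=1 → -e1, X_9=(-1, 0)
t=9: X=(-1, 0), d=0 → +e1, X_10=(0, 0)
t=10: X=(0, 0), d=2 → +e2, X_11=(0, 1)
t=11: X=(0, 1), d=0 → +e1, X_12=(1, 1)
t=12: X=(1, 1), d=0 → +e1, X_13=(2, 1)
t=13: X=(2, 1), d=1 → -e1, X_14=(1, 1)
t=14: X=(1, 1), d=2 → +e2, X_15=(1, 2)
t=15: X=(1, 2), d=0 → +e1, X_16=(2, 2)
t=16: X=(2, 2), d=0 → +e1, X_17=(3, 2)
t=17: X=(3, 2), d=0 → +e1, X_18=(4, 2)
t=18: X=(4, 2), d=1 → -e1, X_19=(3, 2)
t=19: X=(3, 2), d=0 → +e1, X_20=(4, 2)

8


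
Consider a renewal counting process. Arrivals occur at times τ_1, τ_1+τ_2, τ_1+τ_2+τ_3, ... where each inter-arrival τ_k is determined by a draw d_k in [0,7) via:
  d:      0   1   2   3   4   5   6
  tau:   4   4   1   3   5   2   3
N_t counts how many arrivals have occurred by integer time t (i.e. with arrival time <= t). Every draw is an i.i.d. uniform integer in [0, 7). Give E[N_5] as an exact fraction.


Inter-arrival values over d=0..6: [4, 4, 1, 3, 5, 2, 3]
Each d has probability 1/7, so the pmf of τ is: f(1) = 1/7, f(2) = 1/7, f(3) = 2/7, f(4) = 2/7, f(5) = 1/7
Renewal equation for m(n) = E[N_n]: condition on τ_1 = k (if k <= n, one arrival plus a fresh copy on the remaining n−k steps): m(n) = F(n) + Σ_{k<=n} f(k)·m(n−k), where F(n) = P(τ <= n) and m(0) = 0
m(1) = F(1) = 1/7
m(2) = F(2) + f(1)·m(1) = 2/7 + 1/7·1/7 = 15/49
m(3) = F(3) + f(1)·m(2) + f(2)·m(1) = 4/7 + 1/7·15/49 + 1/7·1/7 = 218/343
m(4) = F(4) + f(1)·m(3) + f(2)·m(2) + f(3)·m(1) = 6/7 + 1/7·218/343 + 1/7·15/49 + 2/7·1/7 = 2479/2401
m(5) = F(5) + f(1)·m(4) + f(2)·m(3) + f(3)·m(2) + f(4)·m(1) = 1 + 1/7·2479/2401 + 1/7·218/343 + 2/7·15/49 + 2/7·1/7 = 22968/16807
E[N_5] = m(5) = 22968/16807

22968/16807


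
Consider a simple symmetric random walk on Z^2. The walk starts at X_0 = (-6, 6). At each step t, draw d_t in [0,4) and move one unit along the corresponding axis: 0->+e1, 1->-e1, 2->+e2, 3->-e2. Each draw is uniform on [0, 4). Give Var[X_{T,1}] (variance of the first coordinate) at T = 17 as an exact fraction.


Outcome values over d=0..3: [1, -1, 0, 0]
Σy = 0, Σy² = 2, M = 4
μ = 0/4 = 0,  σ² = 2/4 − (0)² = 1/2
Independent increments: Var[X_17] = 17·σ² = 17·(1/2) = 17/2

17/2


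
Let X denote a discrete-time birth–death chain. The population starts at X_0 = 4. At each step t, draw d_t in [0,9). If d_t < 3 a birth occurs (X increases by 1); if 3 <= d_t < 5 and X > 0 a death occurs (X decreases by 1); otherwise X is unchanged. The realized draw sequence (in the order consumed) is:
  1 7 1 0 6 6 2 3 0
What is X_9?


t=0: X=4, d=1 → birth, X_1=5
t=1: X=5, d=7 → hold, X_2=5
t=2: X=5, d=1 → birth, X_3=6
t=3: X=6, d=0 → birth, X_4=7
t=4: X=7, d=6 → hold, X_5=7
t=5: X=7, d=6 → hold, X_6=7
t=6: X=7, d=2 → birth, X_7=8
t=7: X=8, d=3 → death, X_8=7
t=8: X=7, d=0 → birth, X_9=8

8


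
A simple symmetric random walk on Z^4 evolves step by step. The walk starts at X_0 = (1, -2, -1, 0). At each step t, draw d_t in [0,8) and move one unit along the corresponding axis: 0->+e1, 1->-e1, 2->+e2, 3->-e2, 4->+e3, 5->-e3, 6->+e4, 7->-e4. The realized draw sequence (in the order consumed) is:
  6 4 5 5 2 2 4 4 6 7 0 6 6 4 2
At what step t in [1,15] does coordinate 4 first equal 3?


t=0: X=(1, -2, -1, 0), d=6 → +e4, X_1=(1, -2, -1, 1)
t=1: X=(1, -2, -1, 1), d=4 → +e3, X_2=(1, -2, 0, 1)
t=2: X=(1, -2, 0, 1), d=5 → -e3, X_3=(1, -2, -1, 1)
t=3: X=(1, -2, -1, 1), d=5 → -e3, X_4=(1, -2, -2, 1)
t=4: X=(1, -2, -2, 1), d=2 → +e2, X_5=(1, -1, -2, 1)
t=5: X=(1, -1, -2, 1), d=2 → +e2, X_6=(1, 0, -2, 1)
t=6: X=(1, 0, -2, 1), d=4 → +e3, X_7=(1, 0, -1, 1)
t=7: X=(1, 0, -1, 1), d=4 → +e3, X_8=(1, 0, 0, 1)
t=8: X=(1, 0, 0, 1), d=6 → +e4, X_9=(1, 0, 0, 2)
t=9: X=(1, 0, 0, 2), d=7 → -e4, X_10=(1, 0, 0, 1)
t=10: X=(1, 0, 0, 1), d=0 → +e1, X_11=(2, 0, 0, 1)
t=11: X=(2, 0, 0, 1), d=6 → +e4, X_12=(2, 0, 0, 2)
t=12: X=(2, 0, 0, 2), d=6 → +e4, X_13=(2, 0, 0, 3)
t=13: X=(2, 0, 0, 3), d=4 → +e3, X_14=(2, 0, 1, 3)
t=14: X=(2, 0, 1, 3), d=2 → +e2, X_15=(2, 1, 1, 3)

13


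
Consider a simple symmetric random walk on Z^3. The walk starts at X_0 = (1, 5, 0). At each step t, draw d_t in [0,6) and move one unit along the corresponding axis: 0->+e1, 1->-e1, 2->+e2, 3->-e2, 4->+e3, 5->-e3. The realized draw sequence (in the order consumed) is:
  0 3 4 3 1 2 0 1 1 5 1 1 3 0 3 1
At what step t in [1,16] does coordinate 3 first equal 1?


t=0: X=(1, 5, 0), d=0 → +e1, X_1=(2, 5, 0)
t=1: X=(2, 5, 0), d=3 → -e2, X_2=(2, 4, 0)
t=2: X=(2, 4, 0), d=4 → +e3, X_3=(2, 4, 1)
t=3: X=(2, 4, 1), d=3 → -e2, X_4=(2, 3, 1)
t=4: X=(2, 3, 1), d=1 → -e1, X_5=(1, 3, 1)
t=5: X=(1, 3, 1), d=2 → +e2, X_6=(1, 4, 1)
t=6: X=(1, 4, 1), d=0 → +e1, X_7=(2, 4, 1)
t=7: X=(2, 4, 1), d=1 → -e1, X_8=(1, 4, 1)
t=8: X=(1, 4, 1), d=1 → -e1, X_9=(0, 4, 1)
t=9: X=(0, 4, 1), d=5 → -e3, X_10=(0, 4, 0)
t=10: X=(0, 4, 0), d=1 → -e1, X_11=(-1, 4, 0)
t=11: X=(-1, 4, 0), d=1 → -e1, X_12=(-2, 4, 0)
t=12: X=(-2, 4, 0), d=3 → -e2, X_13=(-2, 3, 0)
t=13: X=(-2, 3, 0), d=0 → +e1, X_14=(-1, 3, 0)
t=14: X=(-1, 3, 0), d=3 → -e2, X_15=(-1, 2, 0)
t=15: X=(-1, 2, 0), d=1 → -e1, X_16=(-2, 2, 0)

3


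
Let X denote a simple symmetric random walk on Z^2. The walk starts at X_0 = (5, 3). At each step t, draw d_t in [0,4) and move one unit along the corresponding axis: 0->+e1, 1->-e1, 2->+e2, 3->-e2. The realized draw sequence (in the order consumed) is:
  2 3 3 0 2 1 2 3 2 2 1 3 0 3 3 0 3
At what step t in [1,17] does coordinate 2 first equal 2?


t=0: X=(5, 3), d=2 → +e2, X_1=(5, 4)
t=1: X=(5, 4), d=3 → -e2, X_2=(5, 3)
t=2: X=(5, 3), d=3 → -e2, X_3=(5, 2)
t=3: X=(5, 2), d=0 → +e1, X_4=(6, 2)
t=4: X=(6, 2), d=2 → +e2, X_5=(6, 3)
t=5: X=(6, 3), d=1 → -e1, X_6=(5, 3)
t=6: X=(5, 3), d=2 → +e2, X_7=(5, 4)
t=7: X=(5, 4), d=3 → -e2, X_8=(5, 3)
t=8: X=(5, 3), d=2 → +e2, X_9=(5, 4)
t=9: X=(5, 4), d=2 → +e2, X_10=(5, 5)
t=10: X=(5, 5), d=1 → -e1, X_11=(4, 5)
t=11: X=(4, 5), d=3 → -e2, X_12=(4, 4)
t=12: X=(4, 4), d=0 → +e1, X_13=(5, 4)
t=13: X=(5, 4), d=3 → -e2, X_14=(5, 3)
t=14: X=(5, 3), d=3 → -e2, X_15=(5, 2)
t=15: X=(5, 2), d=0 → +e1, X_16=(6, 2)
t=16: X=(6, 2), d=3 → -e2, X_17=(6, 1)

3


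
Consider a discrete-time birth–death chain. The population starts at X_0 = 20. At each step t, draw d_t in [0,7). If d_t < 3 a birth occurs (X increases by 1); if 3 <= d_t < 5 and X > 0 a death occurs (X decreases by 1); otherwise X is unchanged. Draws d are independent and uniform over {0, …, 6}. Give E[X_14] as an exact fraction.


22

X can drop by at most 1 per step and X_0 = 20 > T = 14, so X_t >= 20 − t >= 6 > 0 for every t <= 14: the floor at 0 (the 'and X > 0' condition) never binds. Hence X_14 = X_0 + Σ_{t<14} Y_t with i.i.d. increments Y_t = y(d_t) ∈ {+1, −1, 0}.
Outcome values over d=0..6: [1, 1, 1, -1, -1, 0, 0]
Σy = 1, Σy² = 5, M = 7
μ = 1/7 = 1/7,  σ² = 5/7 − (1/7)² = 34/49
E[X_14] = 20 + 14·(1/7) = 22


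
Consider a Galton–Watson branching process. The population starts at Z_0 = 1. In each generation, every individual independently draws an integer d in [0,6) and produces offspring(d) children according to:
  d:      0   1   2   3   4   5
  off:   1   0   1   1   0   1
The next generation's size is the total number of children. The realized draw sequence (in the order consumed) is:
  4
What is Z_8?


0

gen 0: Z_0=1, draws=[4], offspring=[0], Z_1=0
gen 1: Z_1=0, draws=[], offspring=[], Z_2=0
gen 2: Z_2=0, draws=[], offspring=[], Z_3=0
gen 3: Z_3=0, draws=[], offspring=[], Z_4=0
gen 4: Z_4=0, draws=[], offspring=[], Z_5=0
gen 5: Z_5=0, draws=[], offspring=[], Z_6=0
gen 6: Z_6=0, draws=[], offspring=[], Z_7=0
gen 7: Z_7=0, draws=[], offspring=[], Z_8=0


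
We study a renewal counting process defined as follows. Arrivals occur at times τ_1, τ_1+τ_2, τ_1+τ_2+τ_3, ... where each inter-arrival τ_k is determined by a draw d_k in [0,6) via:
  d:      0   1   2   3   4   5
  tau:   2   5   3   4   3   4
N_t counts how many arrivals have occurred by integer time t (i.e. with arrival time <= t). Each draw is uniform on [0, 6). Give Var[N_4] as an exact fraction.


Inter-arrival values over d=0..5: [2, 5, 3, 4, 3, 4]
Each d has probability 1/6, so the pmf of τ is: f(2) = 1/6, f(3) = 1/3, f(4) = 1/3, f(5) = 1/6
Let p_n(j) = P(N_n = j), with p_0 = [1]. Condition on τ_1: p_n(0) = P(τ > n), and for j >= 1, p_n(j) = Σ_{k<=n} f(k)·p_{n−k}(j−1)
p_1 = [1]  (j = 0)
p_2 = [5/6, 1/6]  (j = 0..1)
p_3 = [1/2, 1/2]  (j = 0..1)
p_4 = [1/6, 29/36, 1/36]  (j = 0..2)
E[N_4] = Σ j·p_4(j) = 31/36;  E[N_4²] = Σ j²·p_4(j) = 11/12
Var[N_4] = 11/12 − (31/36)² = 227/1296

227/1296


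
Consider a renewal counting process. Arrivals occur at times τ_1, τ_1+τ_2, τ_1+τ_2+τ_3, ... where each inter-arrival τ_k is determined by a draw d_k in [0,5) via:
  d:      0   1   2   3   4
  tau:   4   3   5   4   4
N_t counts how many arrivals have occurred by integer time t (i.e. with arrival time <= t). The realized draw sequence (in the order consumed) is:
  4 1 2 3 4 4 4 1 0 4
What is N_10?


draw d_1=4: τ_1=4, arrival time A_1=4
draw d_2=1: τ_2=3, arrival time A_2=7
draw d_3=2: τ_3=5, arrival time A_3=12
draw d_4=3: τ_4=4, arrival time A_4=16
draw d_5=4: τ_5=4, arrival time A_5=20
draw d_6=4: τ_6=4, arrival time A_6=24
draw d_7=4: τ_7=4, arrival time A_7=28
draw d_8=1: τ_8=3, arrival time A_8=31
draw d_9=0: τ_9=4, arrival time A_9=35
draw d_10=4: τ_10=4, arrival time A_10=39
N_t over t=0..10: 0:0 1:0 2:0 3:0 4:1 5:1 6:1 7:2 8:2 9:2 10:2

2


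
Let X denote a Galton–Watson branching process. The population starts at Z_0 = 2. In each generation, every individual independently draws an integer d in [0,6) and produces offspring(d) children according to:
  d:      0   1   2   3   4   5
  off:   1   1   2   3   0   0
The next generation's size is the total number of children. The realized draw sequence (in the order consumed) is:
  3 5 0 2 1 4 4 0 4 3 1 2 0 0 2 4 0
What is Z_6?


4

gen 0: Z_0=2, draws=[3, 5], offspring=[3, 0], Z_1=3
gen 1: Z_1=3, draws=[0, 2, 1], offspring=[1, 2, 1], Z_2=4
gen 2: Z_2=4, draws=[4, 4, 0, 4], offspring=[0, 0, 1, 0], Z_3=1
gen 3: Z_3=1, draws=[3], offspring=[3], Z_4=3
gen 4: Z_4=3, draws=[1, 2, 0], offspring=[1, 2, 1], Z_5=4
gen 5: Z_5=4, draws=[0, 2, 4, 0], offspring=[1, 2, 0, 1], Z_6=4


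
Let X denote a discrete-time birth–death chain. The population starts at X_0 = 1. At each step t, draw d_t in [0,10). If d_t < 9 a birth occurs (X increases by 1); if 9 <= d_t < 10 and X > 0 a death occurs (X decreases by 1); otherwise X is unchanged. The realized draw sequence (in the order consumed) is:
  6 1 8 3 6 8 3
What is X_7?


t=0: X=1, d=6 → birth, X_1=2
t=1: X=2, d=1 → birth, X_2=3
t=2: X=3, d=8 → birth, X_3=4
t=3: X=4, d=3 → birth, X_4=5
t=4: X=5, d=6 → birth, X_5=6
t=5: X=6, d=8 → birth, X_6=7
t=6: X=7, d=3 → birth, X_7=8

8


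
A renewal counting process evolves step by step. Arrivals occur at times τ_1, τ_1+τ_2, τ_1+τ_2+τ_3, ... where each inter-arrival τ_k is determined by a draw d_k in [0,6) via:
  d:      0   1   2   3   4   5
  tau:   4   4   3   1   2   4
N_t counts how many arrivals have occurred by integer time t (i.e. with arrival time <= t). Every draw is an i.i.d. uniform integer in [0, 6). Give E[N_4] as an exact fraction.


Inter-arrival values over d=0..5: [4, 4, 3, 1, 2, 4]
Each d has probability 1/6, so the pmf of τ is: f(1) = 1/6, f(2) = 1/6, f(3) = 1/6, f(4) = 1/2
Renewal equation for m(n) = E[N_n]: condition on τ_1 = k (if k <= n, one arrival plus a fresh copy on the remaining n−k steps): m(n) = F(n) + Σ_{k<=n} f(k)·m(n−k), where F(n) = P(τ <= n) and m(0) = 0
m(1) = F(1) = 1/6
m(2) = F(2) + f(1)·m(1) = 1/3 + 1/6·1/6 = 13/36
m(3) = F(3) + f(1)·m(2) + f(2)·m(1) = 1/2 + 1/6·13/36 + 1/6·1/6 = 127/216
m(4) = F(4) + f(1)·m(3) + f(2)·m(2) + f(3)·m(1) = 1 + 1/6·127/216 + 1/6·13/36 + 1/6·1/6 = 1537/1296
E[N_4] = m(4) = 1537/1296

1537/1296


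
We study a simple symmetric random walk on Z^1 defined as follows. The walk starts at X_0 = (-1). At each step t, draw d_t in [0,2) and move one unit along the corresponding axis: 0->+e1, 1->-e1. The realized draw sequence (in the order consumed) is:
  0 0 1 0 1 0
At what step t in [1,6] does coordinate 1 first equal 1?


t=0: X=(-1), d=0 → +e1, X_1=(0)
t=1: X=(0), d=0 → +e1, X_2=(1)
t=2: X=(1), d=1 → -e1, X_3=(0)
t=3: X=(0), d=0 → +e1, X_4=(1)
t=4: X=(1), d=1 → -e1, X_5=(0)
t=5: X=(0), d=0 → +e1, X_6=(1)

2


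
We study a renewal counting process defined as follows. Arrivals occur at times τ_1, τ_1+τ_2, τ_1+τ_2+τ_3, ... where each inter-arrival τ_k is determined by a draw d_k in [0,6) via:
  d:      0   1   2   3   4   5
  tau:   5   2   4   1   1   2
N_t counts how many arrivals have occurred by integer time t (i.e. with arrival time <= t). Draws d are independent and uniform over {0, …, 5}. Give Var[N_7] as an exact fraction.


5640554/4782969

Inter-arrival values over d=0..5: [5, 2, 4, 1, 1, 2]
Each d has probability 1/6, so the pmf of τ is: f(1) = 1/3, f(2) = 1/3, f(4) = 1/6, f(5) = 1/6
Let p_n(j) = P(N_n = j), with p_0 = [1]. Condition on τ_1: p_n(0) = P(τ > n), and for j >= 1, p_n(j) = Σ_{k<=n} f(k)·p_{n−k}(j−1)
p_1 = [2/3, 1/3]  (j = 0..1)
p_2 = [1/3, 5/9, 1/9]  (j = 0..2)
p_3 = [1/3, 1/3, 8/27, 1/27]  (j = 0..3)
p_4 = [1/6, 7/18, 8/27, 11/81, 1/81]  (j = 0..4)
p_5 = [0, 4/9, 8/27, 16/81, 14/243, 1/243]  (j = 0..5)
p_6 = [0, 2/9, 23/54, 35/162, 1/9, 17/729, 1/729]  (j = 0..6)
p_7 = [0, 1/9, 10/27, 25/81, 35/243, 41/729, 20/2187, 1/2187]  (j = 0..7)
E[N_7] = Σ j·p_7(j) = 5890/2187;  E[N_7²] = Σ j²·p_7(j) = 18442/2187
Var[N_7] = 18442/2187 − (5890/2187)² = 5640554/4782969


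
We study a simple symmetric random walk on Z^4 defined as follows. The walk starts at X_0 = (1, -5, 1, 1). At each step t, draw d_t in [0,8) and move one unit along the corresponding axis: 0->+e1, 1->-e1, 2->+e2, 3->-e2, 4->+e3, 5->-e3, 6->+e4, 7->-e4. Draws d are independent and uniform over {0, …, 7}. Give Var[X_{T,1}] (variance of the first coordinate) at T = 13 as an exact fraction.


Outcome values over d=0..7: [1, -1, 0, 0, 0, 0, 0, 0]
Σy = 0, Σy² = 2, M = 8
μ = 0/8 = 0,  σ² = 2/8 − (0)² = 1/4
Independent increments: Var[X_13] = 13·σ² = 13·(1/4) = 13/4

13/4


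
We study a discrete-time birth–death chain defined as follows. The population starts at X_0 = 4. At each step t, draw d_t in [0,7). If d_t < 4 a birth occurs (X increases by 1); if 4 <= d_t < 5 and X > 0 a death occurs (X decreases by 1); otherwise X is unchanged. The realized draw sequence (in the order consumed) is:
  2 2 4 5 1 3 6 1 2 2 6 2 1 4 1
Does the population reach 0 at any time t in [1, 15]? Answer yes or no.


t=0: X=4, d=2 → birth, X_1=5
t=1: X=5, d=2 → birth, X_2=6
t=2: X=6, d=4 → death, X_3=5
t=3: X=5, d=5 → hold, X_4=5
t=4: X=5, d=1 → birth, X_5=6
t=5: X=6, d=3 → birth, X_6=7
t=6: X=7, d=6 → hold, X_7=7
t=7: X=7, d=1 → birth, X_8=8
t=8: X=8, d=2 → birth, X_9=9
t=9: X=9, d=2 → birth, X_10=10
t=10: X=10, d=6 → hold, X_11=10
t=11: X=10, d=2 → birth, X_12=11
t=12: X=11, d=1 → birth, X_13=12
t=13: X=12, d=4 → death, X_14=11
t=14: X=11, d=1 → birth, X_15=12

no


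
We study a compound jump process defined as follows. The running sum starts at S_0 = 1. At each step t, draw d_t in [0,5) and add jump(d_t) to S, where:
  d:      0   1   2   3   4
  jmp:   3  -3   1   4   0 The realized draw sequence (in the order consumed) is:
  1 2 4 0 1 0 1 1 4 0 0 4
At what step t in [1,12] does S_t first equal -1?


2

t=0: S=1, d=1, jump=-3, S_1=-2
t=1: S=-2, d=2, jump=1, S_2=-1
t=2: S=-1, d=4, jump=0, S_3=-1
t=3: S=-1, d=0, jump=3, S_4=2
t=4: S=2, d=1, jump=-3, S_5=-1
t=5: S=-1, d=0, jump=3, S_6=2
t=6: S=2, d=1, jump=-3, S_7=-1
t=7: S=-1, d=1, jump=-3, S_8=-4
t=8: S=-4, d=4, jump=0, S_9=-4
t=9: S=-4, d=0, jump=3, S_10=-1
t=10: S=-1, d=0, jump=3, S_11=2
t=11: S=2, d=4, jump=0, S_12=2


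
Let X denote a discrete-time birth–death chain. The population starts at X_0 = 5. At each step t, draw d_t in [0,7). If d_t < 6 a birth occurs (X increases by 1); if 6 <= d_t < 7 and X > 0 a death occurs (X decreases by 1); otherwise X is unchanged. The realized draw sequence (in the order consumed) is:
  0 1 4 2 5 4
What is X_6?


11

t=0: X=5, d=0 → birth, X_1=6
t=1: X=6, d=1 → birth, X_2=7
t=2: X=7, d=4 → birth, X_3=8
t=3: X=8, d=2 → birth, X_4=9
t=4: X=9, d=5 → birth, X_5=10
t=5: X=10, d=4 → birth, X_6=11


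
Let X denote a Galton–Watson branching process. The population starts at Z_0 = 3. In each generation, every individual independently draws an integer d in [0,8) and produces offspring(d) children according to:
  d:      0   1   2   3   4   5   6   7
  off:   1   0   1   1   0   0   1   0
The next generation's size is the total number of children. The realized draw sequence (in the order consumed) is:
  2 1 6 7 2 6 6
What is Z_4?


gen 0: Z_0=3, draws=[2, 1, 6], offspring=[1, 0, 1], Z_1=2
gen 1: Z_1=2, draws=[7, 2], offspring=[0, 1], Z_2=1
gen 2: Z_2=1, draws=[6], offspring=[1], Z_3=1
gen 3: Z_3=1, draws=[6], offspring=[1], Z_4=1

1


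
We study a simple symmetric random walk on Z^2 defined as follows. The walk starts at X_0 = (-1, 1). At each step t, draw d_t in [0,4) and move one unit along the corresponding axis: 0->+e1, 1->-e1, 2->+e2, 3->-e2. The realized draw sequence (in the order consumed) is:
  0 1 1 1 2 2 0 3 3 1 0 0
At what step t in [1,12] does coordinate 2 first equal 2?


5

t=0: X=(-1, 1), d=0 → +e1, X_1=(0, 1)
t=1: X=(0, 1), d=1 → -e1, X_2=(-1, 1)
t=2: X=(-1, 1), d=1 → -e1, X_3=(-2, 1)
t=3: X=(-2, 1), d=1 → -e1, X_4=(-3, 1)
t=4: X=(-3, 1), d=2 → +e2, X_5=(-3, 2)
t=5: X=(-3, 2), d=2 → +e2, X_6=(-3, 3)
t=6: X=(-3, 3), d=0 → +e1, X_7=(-2, 3)
t=7: X=(-2, 3), d=3 → -e2, X_8=(-2, 2)
t=8: X=(-2, 2), d=3 → -e2, X_9=(-2, 1)
t=9: X=(-2, 1), d=1 → -e1, X_10=(-3, 1)
t=10: X=(-3, 1), d=0 → +e1, X_11=(-2, 1)
t=11: X=(-2, 1), d=0 → +e1, X_12=(-1, 1)


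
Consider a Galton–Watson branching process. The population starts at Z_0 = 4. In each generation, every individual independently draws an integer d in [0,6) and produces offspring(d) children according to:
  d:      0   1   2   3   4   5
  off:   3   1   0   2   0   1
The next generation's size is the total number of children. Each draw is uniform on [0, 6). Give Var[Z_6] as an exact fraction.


Outcome values over d=0..5: [3, 1, 0, 2, 0, 1]
Σy = 7, Σy² = 15, M = 6
μ = 7/6 = 7/6,  σ² = 15/6 − (7/6)² = 41/36
V_0 = 0, E_0 = 4
V_1 = 41/36·E_0 + (7/6)²·V_0 = 41/9;  E_1 = 14/3
V_2 = 41/36·E_1 + (7/6)²·V_1 = 3731/324;  E_2 = 49/9
V_3 = 41/36·E_2 + (7/6)²·V_2 = 255143/11664;  E_3 = 343/54
V_4 = 41/36·E_3 + (7/6)²·V_3 = 15539615/419904;  E_4 = 2401/324
V_5 = 41/36·E_4 + (7/6)²·V_4 = 889020671/15116544;  E_5 = 16807/1944
V_6 = 41/36·E_5 + (7/6)²·V_5 = 48920353391/544195584;  E_6 = 117649/11664

48920353391/544195584


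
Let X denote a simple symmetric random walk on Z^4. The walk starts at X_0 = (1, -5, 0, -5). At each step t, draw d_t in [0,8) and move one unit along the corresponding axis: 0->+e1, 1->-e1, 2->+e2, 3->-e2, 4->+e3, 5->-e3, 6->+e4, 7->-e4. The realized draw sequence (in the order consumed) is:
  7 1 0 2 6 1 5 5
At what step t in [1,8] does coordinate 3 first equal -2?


8

t=0: X=(1, -5, 0, -5), d=7 → -e4, X_1=(1, -5, 0, -6)
t=1: X=(1, -5, 0, -6), d=1 → -e1, X_2=(0, -5, 0, -6)
t=2: X=(0, -5, 0, -6), d=0 → +e1, X_3=(1, -5, 0, -6)
t=3: X=(1, -5, 0, -6), d=2 → +e2, X_4=(1, -4, 0, -6)
t=4: X=(1, -4, 0, -6), d=6 → +e4, X_5=(1, -4, 0, -5)
t=5: X=(1, -4, 0, -5), d=1 → -e1, X_6=(0, -4, 0, -5)
t=6: X=(0, -4, 0, -5), d=5 → -e3, X_7=(0, -4, -1, -5)
t=7: X=(0, -4, -1, -5), d=5 → -e3, X_8=(0, -4, -2, -5)


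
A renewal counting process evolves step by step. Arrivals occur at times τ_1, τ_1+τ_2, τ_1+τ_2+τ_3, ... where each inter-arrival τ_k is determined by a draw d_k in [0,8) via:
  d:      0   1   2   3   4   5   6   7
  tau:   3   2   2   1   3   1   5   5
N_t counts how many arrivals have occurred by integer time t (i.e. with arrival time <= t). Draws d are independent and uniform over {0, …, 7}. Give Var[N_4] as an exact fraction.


Inter-arrival values over d=0..7: [3, 2, 2, 1, 3, 1, 5, 5]
Each d has probability 1/8, so the pmf of τ is: f(1) = 1/4, f(2) = 1/4, f(3) = 1/4, f(5) = 1/4
Let p_n(j) = P(N_n = j), with p_0 = [1]. Condition on τ_1: p_n(0) = P(τ > n), and for j >= 1, p_n(j) = Σ_{k<=n} f(k)·p_{n−k}(j−1)
p_1 = [3/4, 1/4]  (j = 0..1)
p_2 = [1/2, 7/16, 1/16]  (j = 0..2)
p_3 = [1/4, 9/16, 11/64, 1/64]  (j = 0..3)
p_4 = [1/4, 3/8, 5/16, 15/256, 1/256]  (j = 0..4)
E[N_4] = Σ j·p_4(j) = 305/256;  E[N_4²] = Σ j²·p_4(j) = 567/256
Var[N_4] = 567/256 − (305/256)² = 52127/65536

52127/65536


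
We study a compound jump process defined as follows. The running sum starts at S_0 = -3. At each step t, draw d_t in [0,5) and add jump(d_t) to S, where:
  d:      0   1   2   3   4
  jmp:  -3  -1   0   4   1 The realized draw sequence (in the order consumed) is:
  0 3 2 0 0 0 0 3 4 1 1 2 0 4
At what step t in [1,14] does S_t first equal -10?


t=0: S=-3, d=0, jump=-3, S_1=-6
t=1: S=-6, d=3, jump=4, S_2=-2
t=2: S=-2, d=2, jump=0, S_3=-2
t=3: S=-2, d=0, jump=-3, S_4=-5
t=4: S=-5, d=0, jump=-3, S_5=-8
t=5: S=-8, d=0, jump=-3, S_6=-11
t=6: S=-11, d=0, jump=-3, S_7=-14
t=7: S=-14, d=3, jump=4, S_8=-10
t=8: S=-10, d=4, jump=1, S_9=-9
t=9: S=-9, d=1, jump=-1, S_10=-10
t=10: S=-10, d=1, jump=-1, S_11=-11
t=11: S=-11, d=2, jump=0, S_12=-11
t=12: S=-11, d=0, jump=-3, S_13=-14
t=13: S=-14, d=4, jump=1, S_14=-13

8


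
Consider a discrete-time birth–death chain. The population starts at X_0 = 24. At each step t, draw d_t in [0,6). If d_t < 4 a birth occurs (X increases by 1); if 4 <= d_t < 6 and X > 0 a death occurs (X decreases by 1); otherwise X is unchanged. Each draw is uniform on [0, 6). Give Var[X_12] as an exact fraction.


X can drop by at most 1 per step and X_0 = 24 > T = 12, so X_t >= 24 − t >= 12 > 0 for every t <= 12: the floor at 0 (the 'and X > 0' condition) never binds. Hence X_12 = X_0 + Σ_{t<12} Y_t with i.i.d. increments Y_t = y(d_t) ∈ {+1, −1, 0}.
Outcome values over d=0..5: [1, 1, 1, 1, -1, -1]
Σy = 2, Σy² = 6, M = 6
μ = 2/6 = 1/3,  σ² = 6/6 − (1/3)² = 8/9
Independent increments: Var[X_12] = 12·σ² = 12·(8/9) = 32/3

32/3


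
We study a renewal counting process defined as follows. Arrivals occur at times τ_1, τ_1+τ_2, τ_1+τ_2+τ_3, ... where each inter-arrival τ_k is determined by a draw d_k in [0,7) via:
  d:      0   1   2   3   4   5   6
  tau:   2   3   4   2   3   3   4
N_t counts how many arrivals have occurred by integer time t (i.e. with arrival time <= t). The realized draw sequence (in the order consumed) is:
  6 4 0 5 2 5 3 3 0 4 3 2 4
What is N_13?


draw d_1=6: τ_1=4, arrival time A_1=4
draw d_2=4: τ_2=3, arrival time A_2=7
draw d_3=0: τ_3=2, arrival time A_3=9
draw d_4=5: τ_4=3, arrival time A_4=12
draw d_5=2: τ_5=4, arrival time A_5=16
draw d_6=5: τ_6=3, arrival time A_6=19
draw d_7=3: τ_7=2, arrival time A_7=21
draw d_8=3: τ_8=2, arrival time A_8=23
draw d_9=0: τ_9=2, arrival time A_9=25
draw d_10=4: τ_10=3, arrival time A_10=28
draw d_11=3: τ_11=2, arrival time A_11=30
draw d_12=2: τ_12=4, arrival time A_12=34
draw d_13=4: τ_13=3, arrival time A_13=37
N_t over t=0..13: 0:0 1:0 2:0 3:0 4:1 5:1 6:1 7:2 8:2 9:3 10:3 11:3 12:4 13:4

4


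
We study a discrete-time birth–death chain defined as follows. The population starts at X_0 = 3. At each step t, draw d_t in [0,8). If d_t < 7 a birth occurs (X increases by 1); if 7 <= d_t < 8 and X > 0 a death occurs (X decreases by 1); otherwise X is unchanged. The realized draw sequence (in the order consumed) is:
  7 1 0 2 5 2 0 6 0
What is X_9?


t=0: X=3, d=7 → death, X_1=2
t=1: X=2, d=1 → birth, X_2=3
t=2: X=3, d=0 → birth, X_3=4
t=3: X=4, d=2 → birth, X_4=5
t=4: X=5, d=5 → birth, X_5=6
t=5: X=6, d=2 → birth, X_6=7
t=6: X=7, d=0 → birth, X_7=8
t=7: X=8, d=6 → birth, X_8=9
t=8: X=9, d=0 → birth, X_9=10

10


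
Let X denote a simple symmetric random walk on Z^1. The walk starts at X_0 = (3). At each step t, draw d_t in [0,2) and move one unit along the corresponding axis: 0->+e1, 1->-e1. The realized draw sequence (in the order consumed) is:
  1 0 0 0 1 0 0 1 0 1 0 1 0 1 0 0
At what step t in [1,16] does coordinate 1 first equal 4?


3

t=0: X=(3), d=1 → -e1, X_1=(2)
t=1: X=(2), d=0 → +e1, X_2=(3)
t=2: X=(3), d=0 → +e1, X_3=(4)
t=3: X=(4), d=0 → +e1, X_4=(5)
t=4: X=(5), d=1 → -e1, X_5=(4)
t=5: X=(4), d=0 → +e1, X_6=(5)
t=6: X=(5), d=0 → +e1, X_7=(6)
t=7: X=(6), d=1 → -e1, X_8=(5)
t=8: X=(5), d=0 → +e1, X_9=(6)
t=9: X=(6), d=1 → -e1, X_10=(5)
t=10: X=(5), d=0 → +e1, X_11=(6)
t=11: X=(6), d=1 → -e1, X_12=(5)
t=12: X=(5), d=0 → +e1, X_13=(6)
t=13: X=(6), d=1 → -e1, X_14=(5)
t=14: X=(5), d=0 → +e1, X_15=(6)
t=15: X=(6), d=0 → +e1, X_16=(7)
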